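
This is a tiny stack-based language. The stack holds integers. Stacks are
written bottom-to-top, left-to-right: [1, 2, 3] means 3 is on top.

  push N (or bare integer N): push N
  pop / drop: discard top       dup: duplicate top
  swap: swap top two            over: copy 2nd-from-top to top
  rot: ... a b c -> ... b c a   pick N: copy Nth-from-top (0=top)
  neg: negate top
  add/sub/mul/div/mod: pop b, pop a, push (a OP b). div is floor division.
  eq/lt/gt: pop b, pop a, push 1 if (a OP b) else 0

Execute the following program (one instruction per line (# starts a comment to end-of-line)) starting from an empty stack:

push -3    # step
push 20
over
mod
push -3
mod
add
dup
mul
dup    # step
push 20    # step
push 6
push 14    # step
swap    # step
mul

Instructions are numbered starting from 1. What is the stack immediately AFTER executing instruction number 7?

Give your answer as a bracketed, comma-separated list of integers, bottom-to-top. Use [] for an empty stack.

Answer: [-4]

Derivation:
Step 1 ('push -3'): [-3]
Step 2 ('push 20'): [-3, 20]
Step 3 ('over'): [-3, 20, -3]
Step 4 ('mod'): [-3, -1]
Step 5 ('push -3'): [-3, -1, -3]
Step 6 ('mod'): [-3, -1]
Step 7 ('add'): [-4]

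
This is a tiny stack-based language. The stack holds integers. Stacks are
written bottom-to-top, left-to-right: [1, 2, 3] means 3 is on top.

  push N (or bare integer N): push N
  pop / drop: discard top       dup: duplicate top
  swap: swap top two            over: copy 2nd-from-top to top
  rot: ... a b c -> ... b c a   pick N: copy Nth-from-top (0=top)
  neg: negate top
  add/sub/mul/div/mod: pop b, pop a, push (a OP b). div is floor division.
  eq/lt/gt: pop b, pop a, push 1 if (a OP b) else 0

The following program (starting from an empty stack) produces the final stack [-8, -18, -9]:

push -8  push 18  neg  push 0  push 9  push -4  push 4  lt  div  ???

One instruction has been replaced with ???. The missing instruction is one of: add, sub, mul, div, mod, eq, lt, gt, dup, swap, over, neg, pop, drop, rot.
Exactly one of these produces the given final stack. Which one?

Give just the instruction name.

Answer: sub

Derivation:
Stack before ???: [-8, -18, 0, 9]
Stack after ???:  [-8, -18, -9]
The instruction that transforms [-8, -18, 0, 9] -> [-8, -18, -9] is: sub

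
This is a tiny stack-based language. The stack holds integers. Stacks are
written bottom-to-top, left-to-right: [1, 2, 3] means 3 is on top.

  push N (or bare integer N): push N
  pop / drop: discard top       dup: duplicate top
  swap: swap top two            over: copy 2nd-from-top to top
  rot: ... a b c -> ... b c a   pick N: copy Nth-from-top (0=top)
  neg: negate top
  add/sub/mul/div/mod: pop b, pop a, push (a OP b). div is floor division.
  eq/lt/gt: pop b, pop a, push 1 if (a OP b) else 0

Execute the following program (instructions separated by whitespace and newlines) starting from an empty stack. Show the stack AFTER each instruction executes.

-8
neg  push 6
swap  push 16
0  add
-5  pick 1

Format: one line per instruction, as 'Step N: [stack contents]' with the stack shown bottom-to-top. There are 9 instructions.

Step 1: [-8]
Step 2: [8]
Step 3: [8, 6]
Step 4: [6, 8]
Step 5: [6, 8, 16]
Step 6: [6, 8, 16, 0]
Step 7: [6, 8, 16]
Step 8: [6, 8, 16, -5]
Step 9: [6, 8, 16, -5, 16]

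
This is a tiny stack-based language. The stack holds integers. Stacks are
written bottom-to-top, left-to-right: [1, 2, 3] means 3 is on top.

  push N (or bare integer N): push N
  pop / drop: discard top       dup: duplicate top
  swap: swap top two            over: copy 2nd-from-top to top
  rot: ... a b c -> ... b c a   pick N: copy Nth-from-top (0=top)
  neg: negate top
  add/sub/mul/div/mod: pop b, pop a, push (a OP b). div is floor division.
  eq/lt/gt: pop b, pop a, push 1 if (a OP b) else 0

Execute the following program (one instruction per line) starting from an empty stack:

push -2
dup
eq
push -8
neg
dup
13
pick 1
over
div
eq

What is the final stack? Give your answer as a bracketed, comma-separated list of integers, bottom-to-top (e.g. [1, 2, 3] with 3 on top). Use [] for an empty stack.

Answer: [1, 8, 8, 0]

Derivation:
After 'push -2': [-2]
After 'dup': [-2, -2]
After 'eq': [1]
After 'push -8': [1, -8]
After 'neg': [1, 8]
After 'dup': [1, 8, 8]
After 'push 13': [1, 8, 8, 13]
After 'pick 1': [1, 8, 8, 13, 8]
After 'over': [1, 8, 8, 13, 8, 13]
After 'div': [1, 8, 8, 13, 0]
After 'eq': [1, 8, 8, 0]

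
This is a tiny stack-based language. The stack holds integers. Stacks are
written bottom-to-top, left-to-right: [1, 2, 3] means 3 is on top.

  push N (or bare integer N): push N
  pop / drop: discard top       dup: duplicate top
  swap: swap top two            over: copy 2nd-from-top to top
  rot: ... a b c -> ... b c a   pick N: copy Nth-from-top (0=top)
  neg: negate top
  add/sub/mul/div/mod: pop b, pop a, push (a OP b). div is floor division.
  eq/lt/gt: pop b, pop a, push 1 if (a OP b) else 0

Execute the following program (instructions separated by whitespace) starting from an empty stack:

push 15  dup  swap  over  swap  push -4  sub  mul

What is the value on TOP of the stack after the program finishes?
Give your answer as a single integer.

After 'push 15': [15]
After 'dup': [15, 15]
After 'swap': [15, 15]
After 'over': [15, 15, 15]
After 'swap': [15, 15, 15]
After 'push -4': [15, 15, 15, -4]
After 'sub': [15, 15, 19]
After 'mul': [15, 285]

Answer: 285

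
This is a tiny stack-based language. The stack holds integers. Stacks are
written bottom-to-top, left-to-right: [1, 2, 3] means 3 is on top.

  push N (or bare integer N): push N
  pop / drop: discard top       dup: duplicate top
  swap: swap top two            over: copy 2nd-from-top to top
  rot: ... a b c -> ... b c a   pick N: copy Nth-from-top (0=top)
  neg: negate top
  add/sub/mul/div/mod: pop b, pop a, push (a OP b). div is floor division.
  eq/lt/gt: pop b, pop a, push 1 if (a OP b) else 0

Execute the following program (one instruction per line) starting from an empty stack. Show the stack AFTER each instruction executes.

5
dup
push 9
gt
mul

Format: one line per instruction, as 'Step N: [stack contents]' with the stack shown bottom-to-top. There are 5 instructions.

Step 1: [5]
Step 2: [5, 5]
Step 3: [5, 5, 9]
Step 4: [5, 0]
Step 5: [0]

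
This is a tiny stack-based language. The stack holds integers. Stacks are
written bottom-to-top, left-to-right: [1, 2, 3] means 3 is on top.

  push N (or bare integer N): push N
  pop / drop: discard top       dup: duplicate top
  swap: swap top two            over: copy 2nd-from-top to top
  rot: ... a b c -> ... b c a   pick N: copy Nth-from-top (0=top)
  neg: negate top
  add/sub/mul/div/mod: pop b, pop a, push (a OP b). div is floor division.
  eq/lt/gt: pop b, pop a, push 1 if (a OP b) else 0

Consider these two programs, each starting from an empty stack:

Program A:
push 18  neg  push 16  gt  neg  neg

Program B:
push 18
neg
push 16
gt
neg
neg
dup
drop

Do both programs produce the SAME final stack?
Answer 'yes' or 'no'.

Program A trace:
  After 'push 18': [18]
  After 'neg': [-18]
  After 'push 16': [-18, 16]
  After 'gt': [0]
  After 'neg': [0]
  After 'neg': [0]
Program A final stack: [0]

Program B trace:
  After 'push 18': [18]
  After 'neg': [-18]
  After 'push 16': [-18, 16]
  After 'gt': [0]
  After 'neg': [0]
  After 'neg': [0]
  After 'dup': [0, 0]
  After 'drop': [0]
Program B final stack: [0]
Same: yes

Answer: yes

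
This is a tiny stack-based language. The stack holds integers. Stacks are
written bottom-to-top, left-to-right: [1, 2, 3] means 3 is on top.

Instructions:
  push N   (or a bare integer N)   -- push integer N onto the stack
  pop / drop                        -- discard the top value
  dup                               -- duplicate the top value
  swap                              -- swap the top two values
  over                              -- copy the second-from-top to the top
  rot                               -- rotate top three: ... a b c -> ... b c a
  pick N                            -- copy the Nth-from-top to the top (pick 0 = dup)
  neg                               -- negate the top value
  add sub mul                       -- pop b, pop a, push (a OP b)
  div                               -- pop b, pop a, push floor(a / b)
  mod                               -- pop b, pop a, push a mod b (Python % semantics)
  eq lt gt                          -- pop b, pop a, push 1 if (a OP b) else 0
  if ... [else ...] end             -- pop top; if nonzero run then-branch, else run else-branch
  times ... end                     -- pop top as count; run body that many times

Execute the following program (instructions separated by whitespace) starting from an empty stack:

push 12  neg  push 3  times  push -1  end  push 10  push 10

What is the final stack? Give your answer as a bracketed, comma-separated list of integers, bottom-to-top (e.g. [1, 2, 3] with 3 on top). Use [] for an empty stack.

After 'push 12': [12]
After 'neg': [-12]
After 'push 3': [-12, 3]
After 'times': [-12]
After 'push -1': [-12, -1]
After 'push -1': [-12, -1, -1]
After 'push -1': [-12, -1, -1, -1]
After 'push 10': [-12, -1, -1, -1, 10]
After 'push 10': [-12, -1, -1, -1, 10, 10]

Answer: [-12, -1, -1, -1, 10, 10]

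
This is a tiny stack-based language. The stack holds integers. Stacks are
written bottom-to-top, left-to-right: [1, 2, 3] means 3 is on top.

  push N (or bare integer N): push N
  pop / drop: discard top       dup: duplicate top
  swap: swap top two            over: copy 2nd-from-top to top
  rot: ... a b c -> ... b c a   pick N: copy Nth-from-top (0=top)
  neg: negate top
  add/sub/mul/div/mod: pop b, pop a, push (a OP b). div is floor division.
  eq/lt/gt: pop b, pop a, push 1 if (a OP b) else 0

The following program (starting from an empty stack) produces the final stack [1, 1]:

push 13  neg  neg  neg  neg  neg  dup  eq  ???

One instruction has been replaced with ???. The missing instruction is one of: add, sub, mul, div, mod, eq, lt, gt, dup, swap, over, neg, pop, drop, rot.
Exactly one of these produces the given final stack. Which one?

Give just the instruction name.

Answer: dup

Derivation:
Stack before ???: [1]
Stack after ???:  [1, 1]
The instruction that transforms [1] -> [1, 1] is: dup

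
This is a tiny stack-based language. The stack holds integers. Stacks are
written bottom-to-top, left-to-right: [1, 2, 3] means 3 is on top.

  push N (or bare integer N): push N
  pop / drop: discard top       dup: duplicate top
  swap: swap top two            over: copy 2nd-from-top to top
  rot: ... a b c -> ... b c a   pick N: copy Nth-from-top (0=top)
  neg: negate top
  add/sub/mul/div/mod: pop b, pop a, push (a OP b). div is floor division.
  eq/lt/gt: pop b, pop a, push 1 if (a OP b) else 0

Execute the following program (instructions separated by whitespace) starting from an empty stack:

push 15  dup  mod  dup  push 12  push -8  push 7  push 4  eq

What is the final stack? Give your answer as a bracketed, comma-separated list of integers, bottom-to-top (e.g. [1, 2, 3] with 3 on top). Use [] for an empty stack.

Answer: [0, 0, 12, -8, 0]

Derivation:
After 'push 15': [15]
After 'dup': [15, 15]
After 'mod': [0]
After 'dup': [0, 0]
After 'push 12': [0, 0, 12]
After 'push -8': [0, 0, 12, -8]
After 'push 7': [0, 0, 12, -8, 7]
After 'push 4': [0, 0, 12, -8, 7, 4]
After 'eq': [0, 0, 12, -8, 0]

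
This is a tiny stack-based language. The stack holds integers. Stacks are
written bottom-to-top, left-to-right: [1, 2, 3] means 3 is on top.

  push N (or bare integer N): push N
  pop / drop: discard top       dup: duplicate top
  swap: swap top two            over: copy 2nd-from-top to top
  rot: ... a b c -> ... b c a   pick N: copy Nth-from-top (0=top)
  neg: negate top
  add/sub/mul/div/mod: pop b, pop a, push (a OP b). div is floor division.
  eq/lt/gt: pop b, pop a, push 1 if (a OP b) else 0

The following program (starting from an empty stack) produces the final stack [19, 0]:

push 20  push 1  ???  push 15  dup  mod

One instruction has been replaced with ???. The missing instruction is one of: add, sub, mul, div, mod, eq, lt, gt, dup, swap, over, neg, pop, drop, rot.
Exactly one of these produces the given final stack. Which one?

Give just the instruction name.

Stack before ???: [20, 1]
Stack after ???:  [19]
The instruction that transforms [20, 1] -> [19] is: sub

Answer: sub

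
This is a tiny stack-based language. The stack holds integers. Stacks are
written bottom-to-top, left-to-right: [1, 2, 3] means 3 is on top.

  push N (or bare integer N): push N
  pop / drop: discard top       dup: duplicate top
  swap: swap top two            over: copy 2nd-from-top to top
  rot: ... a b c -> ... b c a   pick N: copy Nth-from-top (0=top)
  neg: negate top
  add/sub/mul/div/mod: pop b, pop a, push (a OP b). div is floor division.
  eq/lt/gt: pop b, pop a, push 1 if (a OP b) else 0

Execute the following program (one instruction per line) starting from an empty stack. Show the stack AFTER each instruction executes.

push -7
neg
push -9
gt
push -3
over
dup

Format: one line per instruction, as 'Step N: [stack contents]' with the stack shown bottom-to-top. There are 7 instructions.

Step 1: [-7]
Step 2: [7]
Step 3: [7, -9]
Step 4: [1]
Step 5: [1, -3]
Step 6: [1, -3, 1]
Step 7: [1, -3, 1, 1]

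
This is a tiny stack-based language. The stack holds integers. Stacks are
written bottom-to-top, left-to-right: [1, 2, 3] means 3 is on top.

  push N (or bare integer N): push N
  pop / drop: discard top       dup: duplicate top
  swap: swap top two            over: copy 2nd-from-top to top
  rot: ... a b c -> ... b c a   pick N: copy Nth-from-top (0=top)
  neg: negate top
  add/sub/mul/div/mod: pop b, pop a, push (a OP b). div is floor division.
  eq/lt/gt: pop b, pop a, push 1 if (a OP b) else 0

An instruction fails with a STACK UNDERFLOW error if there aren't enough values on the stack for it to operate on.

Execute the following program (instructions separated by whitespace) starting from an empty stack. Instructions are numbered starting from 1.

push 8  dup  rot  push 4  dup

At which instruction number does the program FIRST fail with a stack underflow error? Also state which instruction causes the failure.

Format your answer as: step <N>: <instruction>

Answer: step 3: rot

Derivation:
Step 1 ('push 8'): stack = [8], depth = 1
Step 2 ('dup'): stack = [8, 8], depth = 2
Step 3 ('rot'): needs 3 value(s) but depth is 2 — STACK UNDERFLOW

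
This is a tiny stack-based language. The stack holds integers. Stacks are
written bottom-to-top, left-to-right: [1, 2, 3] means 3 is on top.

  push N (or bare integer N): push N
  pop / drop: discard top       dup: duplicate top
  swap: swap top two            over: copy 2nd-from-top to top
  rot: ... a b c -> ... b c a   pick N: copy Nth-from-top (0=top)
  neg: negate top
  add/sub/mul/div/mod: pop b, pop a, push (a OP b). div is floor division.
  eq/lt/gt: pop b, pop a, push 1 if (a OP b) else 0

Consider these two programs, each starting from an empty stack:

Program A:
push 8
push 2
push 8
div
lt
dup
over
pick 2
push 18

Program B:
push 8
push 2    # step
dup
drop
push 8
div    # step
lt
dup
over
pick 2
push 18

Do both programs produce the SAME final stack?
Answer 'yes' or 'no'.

Answer: yes

Derivation:
Program A trace:
  After 'push 8': [8]
  After 'push 2': [8, 2]
  After 'push 8': [8, 2, 8]
  After 'div': [8, 0]
  After 'lt': [0]
  After 'dup': [0, 0]
  After 'over': [0, 0, 0]
  After 'pick 2': [0, 0, 0, 0]
  After 'push 18': [0, 0, 0, 0, 18]
Program A final stack: [0, 0, 0, 0, 18]

Program B trace:
  After 'push 8': [8]
  After 'push 2': [8, 2]
  After 'dup': [8, 2, 2]
  After 'drop': [8, 2]
  After 'push 8': [8, 2, 8]
  After 'div': [8, 0]
  After 'lt': [0]
  After 'dup': [0, 0]
  After 'over': [0, 0, 0]
  After 'pick 2': [0, 0, 0, 0]
  After 'push 18': [0, 0, 0, 0, 18]
Program B final stack: [0, 0, 0, 0, 18]
Same: yes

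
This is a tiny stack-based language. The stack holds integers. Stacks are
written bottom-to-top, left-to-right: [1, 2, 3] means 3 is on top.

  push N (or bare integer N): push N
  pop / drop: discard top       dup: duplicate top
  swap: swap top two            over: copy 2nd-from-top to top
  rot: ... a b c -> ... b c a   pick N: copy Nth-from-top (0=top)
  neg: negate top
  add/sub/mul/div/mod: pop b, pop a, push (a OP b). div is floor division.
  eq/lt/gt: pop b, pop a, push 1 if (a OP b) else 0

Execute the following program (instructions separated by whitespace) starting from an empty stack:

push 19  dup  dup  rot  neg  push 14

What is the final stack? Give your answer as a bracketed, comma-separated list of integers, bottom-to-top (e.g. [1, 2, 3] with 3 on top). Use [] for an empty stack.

Answer: [19, 19, -19, 14]

Derivation:
After 'push 19': [19]
After 'dup': [19, 19]
After 'dup': [19, 19, 19]
After 'rot': [19, 19, 19]
After 'neg': [19, 19, -19]
After 'push 14': [19, 19, -19, 14]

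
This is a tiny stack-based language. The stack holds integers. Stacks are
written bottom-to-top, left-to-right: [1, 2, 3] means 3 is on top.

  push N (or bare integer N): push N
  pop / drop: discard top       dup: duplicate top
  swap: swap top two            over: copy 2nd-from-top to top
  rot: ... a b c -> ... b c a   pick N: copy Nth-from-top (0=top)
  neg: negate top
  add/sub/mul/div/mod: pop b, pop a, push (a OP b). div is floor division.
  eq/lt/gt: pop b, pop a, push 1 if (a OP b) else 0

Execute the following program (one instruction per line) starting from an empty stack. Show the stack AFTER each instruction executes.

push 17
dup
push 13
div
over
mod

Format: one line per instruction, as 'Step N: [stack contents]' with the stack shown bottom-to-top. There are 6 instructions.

Step 1: [17]
Step 2: [17, 17]
Step 3: [17, 17, 13]
Step 4: [17, 1]
Step 5: [17, 1, 17]
Step 6: [17, 1]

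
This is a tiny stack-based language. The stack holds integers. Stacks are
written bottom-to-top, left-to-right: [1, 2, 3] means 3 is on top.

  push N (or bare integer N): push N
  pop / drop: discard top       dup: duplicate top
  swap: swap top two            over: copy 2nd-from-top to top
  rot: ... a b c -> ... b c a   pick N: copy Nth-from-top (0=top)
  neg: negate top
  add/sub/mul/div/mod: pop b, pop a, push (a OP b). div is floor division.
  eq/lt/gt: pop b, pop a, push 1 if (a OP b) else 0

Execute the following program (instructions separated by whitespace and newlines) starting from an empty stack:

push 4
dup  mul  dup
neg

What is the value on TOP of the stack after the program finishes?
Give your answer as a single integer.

After 'push 4': [4]
After 'dup': [4, 4]
After 'mul': [16]
After 'dup': [16, 16]
After 'neg': [16, -16]

Answer: -16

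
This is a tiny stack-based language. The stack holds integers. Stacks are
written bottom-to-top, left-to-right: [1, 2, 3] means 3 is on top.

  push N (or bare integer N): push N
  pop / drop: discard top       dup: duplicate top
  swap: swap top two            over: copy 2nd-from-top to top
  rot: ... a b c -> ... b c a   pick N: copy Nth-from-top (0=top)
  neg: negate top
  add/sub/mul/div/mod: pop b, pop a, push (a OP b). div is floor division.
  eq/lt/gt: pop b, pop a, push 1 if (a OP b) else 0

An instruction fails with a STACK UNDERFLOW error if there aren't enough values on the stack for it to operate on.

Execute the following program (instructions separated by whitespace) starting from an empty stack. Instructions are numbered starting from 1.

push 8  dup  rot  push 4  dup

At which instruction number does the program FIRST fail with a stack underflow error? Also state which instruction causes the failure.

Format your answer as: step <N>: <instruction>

Step 1 ('push 8'): stack = [8], depth = 1
Step 2 ('dup'): stack = [8, 8], depth = 2
Step 3 ('rot'): needs 3 value(s) but depth is 2 — STACK UNDERFLOW

Answer: step 3: rot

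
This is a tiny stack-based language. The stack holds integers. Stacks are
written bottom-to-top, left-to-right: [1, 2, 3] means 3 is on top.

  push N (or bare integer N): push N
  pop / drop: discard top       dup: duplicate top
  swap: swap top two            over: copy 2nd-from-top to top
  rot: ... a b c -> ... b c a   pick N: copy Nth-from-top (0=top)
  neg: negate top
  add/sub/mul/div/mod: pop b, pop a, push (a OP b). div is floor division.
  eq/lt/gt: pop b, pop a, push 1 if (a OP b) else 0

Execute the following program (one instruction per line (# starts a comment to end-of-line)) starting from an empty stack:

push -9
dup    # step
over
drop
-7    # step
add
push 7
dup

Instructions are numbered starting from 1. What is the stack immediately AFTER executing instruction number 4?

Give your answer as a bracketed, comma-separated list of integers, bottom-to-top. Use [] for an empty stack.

Answer: [-9, -9]

Derivation:
Step 1 ('push -9'): [-9]
Step 2 ('dup'): [-9, -9]
Step 3 ('over'): [-9, -9, -9]
Step 4 ('drop'): [-9, -9]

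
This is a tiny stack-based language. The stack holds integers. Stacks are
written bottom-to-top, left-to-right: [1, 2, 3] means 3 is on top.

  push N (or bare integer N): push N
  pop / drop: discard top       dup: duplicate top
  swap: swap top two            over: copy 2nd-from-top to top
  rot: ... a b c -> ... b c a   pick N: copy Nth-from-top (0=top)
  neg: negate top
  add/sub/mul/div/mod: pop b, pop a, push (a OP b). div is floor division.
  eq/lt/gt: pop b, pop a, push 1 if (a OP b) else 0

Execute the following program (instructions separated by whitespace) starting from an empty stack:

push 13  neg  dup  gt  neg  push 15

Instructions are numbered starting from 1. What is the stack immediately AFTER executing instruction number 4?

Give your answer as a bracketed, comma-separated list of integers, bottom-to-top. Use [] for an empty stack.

Step 1 ('push 13'): [13]
Step 2 ('neg'): [-13]
Step 3 ('dup'): [-13, -13]
Step 4 ('gt'): [0]

Answer: [0]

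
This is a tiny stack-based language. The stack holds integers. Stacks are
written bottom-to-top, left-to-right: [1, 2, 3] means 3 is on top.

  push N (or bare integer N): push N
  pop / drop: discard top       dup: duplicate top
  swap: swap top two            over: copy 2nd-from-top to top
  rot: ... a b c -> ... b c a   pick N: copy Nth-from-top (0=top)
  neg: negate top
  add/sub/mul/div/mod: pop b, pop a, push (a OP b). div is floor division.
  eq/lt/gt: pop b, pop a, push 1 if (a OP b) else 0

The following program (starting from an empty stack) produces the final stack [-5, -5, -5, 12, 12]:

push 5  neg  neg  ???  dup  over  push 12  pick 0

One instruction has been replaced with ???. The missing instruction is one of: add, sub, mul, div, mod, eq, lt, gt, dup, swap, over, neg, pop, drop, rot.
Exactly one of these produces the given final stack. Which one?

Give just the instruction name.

Answer: neg

Derivation:
Stack before ???: [5]
Stack after ???:  [-5]
The instruction that transforms [5] -> [-5] is: neg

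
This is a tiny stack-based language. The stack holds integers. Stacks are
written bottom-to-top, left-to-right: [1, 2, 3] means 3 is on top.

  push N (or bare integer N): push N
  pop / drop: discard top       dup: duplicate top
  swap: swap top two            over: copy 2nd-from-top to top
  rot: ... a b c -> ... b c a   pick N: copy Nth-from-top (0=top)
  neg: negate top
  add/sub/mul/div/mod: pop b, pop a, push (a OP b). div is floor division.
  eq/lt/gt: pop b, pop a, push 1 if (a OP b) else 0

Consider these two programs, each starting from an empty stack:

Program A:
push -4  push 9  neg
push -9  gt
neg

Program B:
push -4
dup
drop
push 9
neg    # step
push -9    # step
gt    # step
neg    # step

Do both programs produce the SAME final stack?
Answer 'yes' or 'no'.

Answer: yes

Derivation:
Program A trace:
  After 'push -4': [-4]
  After 'push 9': [-4, 9]
  After 'neg': [-4, -9]
  After 'push -9': [-4, -9, -9]
  After 'gt': [-4, 0]
  After 'neg': [-4, 0]
Program A final stack: [-4, 0]

Program B trace:
  After 'push -4': [-4]
  After 'dup': [-4, -4]
  After 'drop': [-4]
  After 'push 9': [-4, 9]
  After 'neg': [-4, -9]
  After 'push -9': [-4, -9, -9]
  After 'gt': [-4, 0]
  After 'neg': [-4, 0]
Program B final stack: [-4, 0]
Same: yes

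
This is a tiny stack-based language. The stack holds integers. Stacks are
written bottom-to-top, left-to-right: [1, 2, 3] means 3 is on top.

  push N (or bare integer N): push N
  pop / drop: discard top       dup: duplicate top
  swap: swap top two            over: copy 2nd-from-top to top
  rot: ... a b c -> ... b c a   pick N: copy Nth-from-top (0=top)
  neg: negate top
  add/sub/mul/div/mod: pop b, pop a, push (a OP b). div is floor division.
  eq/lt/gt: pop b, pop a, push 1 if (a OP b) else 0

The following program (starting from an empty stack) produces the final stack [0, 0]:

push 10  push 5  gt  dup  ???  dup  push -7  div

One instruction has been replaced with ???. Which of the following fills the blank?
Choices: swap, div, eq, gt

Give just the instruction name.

Stack before ???: [1, 1]
Stack after ???:  [0]
Checking each choice:
  swap: produces [1, 1, -1]
  div: produces [1, -1]
  eq: produces [1, -1]
  gt: MATCH


Answer: gt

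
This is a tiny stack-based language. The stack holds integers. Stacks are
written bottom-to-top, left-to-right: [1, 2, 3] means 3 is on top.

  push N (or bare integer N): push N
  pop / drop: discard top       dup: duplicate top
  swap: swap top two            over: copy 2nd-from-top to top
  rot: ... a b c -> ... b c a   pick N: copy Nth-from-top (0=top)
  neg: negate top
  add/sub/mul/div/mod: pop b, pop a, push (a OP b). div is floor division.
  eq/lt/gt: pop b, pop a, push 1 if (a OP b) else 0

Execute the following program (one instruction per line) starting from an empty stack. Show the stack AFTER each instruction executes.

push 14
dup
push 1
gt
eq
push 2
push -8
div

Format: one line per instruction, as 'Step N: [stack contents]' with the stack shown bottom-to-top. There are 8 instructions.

Step 1: [14]
Step 2: [14, 14]
Step 3: [14, 14, 1]
Step 4: [14, 1]
Step 5: [0]
Step 6: [0, 2]
Step 7: [0, 2, -8]
Step 8: [0, -1]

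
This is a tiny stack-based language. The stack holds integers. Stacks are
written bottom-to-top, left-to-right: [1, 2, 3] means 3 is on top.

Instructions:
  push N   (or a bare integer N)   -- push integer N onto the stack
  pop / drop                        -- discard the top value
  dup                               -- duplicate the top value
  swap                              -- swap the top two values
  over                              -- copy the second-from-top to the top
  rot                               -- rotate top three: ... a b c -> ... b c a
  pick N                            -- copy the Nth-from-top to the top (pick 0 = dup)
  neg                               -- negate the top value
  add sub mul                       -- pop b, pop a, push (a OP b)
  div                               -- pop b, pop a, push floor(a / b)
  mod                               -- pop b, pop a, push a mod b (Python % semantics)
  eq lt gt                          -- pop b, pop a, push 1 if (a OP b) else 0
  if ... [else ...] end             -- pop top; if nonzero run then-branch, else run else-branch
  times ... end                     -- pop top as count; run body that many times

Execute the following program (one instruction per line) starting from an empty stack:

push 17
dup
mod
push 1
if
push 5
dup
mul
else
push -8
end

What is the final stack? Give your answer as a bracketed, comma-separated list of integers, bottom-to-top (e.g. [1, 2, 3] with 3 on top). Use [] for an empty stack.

After 'push 17': [17]
After 'dup': [17, 17]
After 'mod': [0]
After 'push 1': [0, 1]
After 'if': [0]
After 'push 5': [0, 5]
After 'dup': [0, 5, 5]
After 'mul': [0, 25]

Answer: [0, 25]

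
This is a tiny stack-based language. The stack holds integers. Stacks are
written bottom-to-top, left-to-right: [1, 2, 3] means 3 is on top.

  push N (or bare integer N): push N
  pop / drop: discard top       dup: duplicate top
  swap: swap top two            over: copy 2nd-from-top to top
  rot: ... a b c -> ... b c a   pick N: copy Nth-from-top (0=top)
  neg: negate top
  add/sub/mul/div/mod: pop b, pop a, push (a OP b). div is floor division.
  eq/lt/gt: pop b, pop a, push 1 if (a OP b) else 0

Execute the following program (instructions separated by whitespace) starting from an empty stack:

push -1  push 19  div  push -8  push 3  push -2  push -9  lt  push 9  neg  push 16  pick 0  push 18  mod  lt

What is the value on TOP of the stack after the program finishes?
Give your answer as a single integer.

After 'push -1': [-1]
After 'push 19': [-1, 19]
After 'div': [-1]
After 'push -8': [-1, -8]
After 'push 3': [-1, -8, 3]
After 'push -2': [-1, -8, 3, -2]
After 'push -9': [-1, -8, 3, -2, -9]
After 'lt': [-1, -8, 3, 0]
After 'push 9': [-1, -8, 3, 0, 9]
After 'neg': [-1, -8, 3, 0, -9]
After 'push 16': [-1, -8, 3, 0, -9, 16]
After 'pick 0': [-1, -8, 3, 0, -9, 16, 16]
After 'push 18': [-1, -8, 3, 0, -9, 16, 16, 18]
After 'mod': [-1, -8, 3, 0, -9, 16, 16]
After 'lt': [-1, -8, 3, 0, -9, 0]

Answer: 0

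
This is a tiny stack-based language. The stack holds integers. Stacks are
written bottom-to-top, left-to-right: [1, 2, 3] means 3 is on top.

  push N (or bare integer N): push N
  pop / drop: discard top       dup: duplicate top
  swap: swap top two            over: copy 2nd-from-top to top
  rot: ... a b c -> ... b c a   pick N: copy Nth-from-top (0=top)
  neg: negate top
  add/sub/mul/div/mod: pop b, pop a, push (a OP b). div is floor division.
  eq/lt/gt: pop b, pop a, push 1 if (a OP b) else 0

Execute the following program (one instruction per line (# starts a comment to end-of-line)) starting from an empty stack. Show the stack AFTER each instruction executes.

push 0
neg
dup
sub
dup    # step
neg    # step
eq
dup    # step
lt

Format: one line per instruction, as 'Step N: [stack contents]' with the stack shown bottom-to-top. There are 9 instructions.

Step 1: [0]
Step 2: [0]
Step 3: [0, 0]
Step 4: [0]
Step 5: [0, 0]
Step 6: [0, 0]
Step 7: [1]
Step 8: [1, 1]
Step 9: [0]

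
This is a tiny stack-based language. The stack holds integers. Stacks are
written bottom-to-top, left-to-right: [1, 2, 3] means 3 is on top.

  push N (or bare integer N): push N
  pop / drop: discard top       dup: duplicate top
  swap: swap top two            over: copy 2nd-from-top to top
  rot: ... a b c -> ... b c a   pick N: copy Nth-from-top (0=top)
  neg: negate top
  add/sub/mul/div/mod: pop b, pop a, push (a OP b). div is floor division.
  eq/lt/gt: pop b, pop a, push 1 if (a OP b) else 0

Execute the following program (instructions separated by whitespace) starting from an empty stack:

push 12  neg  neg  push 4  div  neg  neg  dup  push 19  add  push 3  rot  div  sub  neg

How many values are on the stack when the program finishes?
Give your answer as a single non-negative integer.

Answer: 1

Derivation:
After 'push 12': stack = [12] (depth 1)
After 'neg': stack = [-12] (depth 1)
After 'neg': stack = [12] (depth 1)
After 'push 4': stack = [12, 4] (depth 2)
After 'div': stack = [3] (depth 1)
After 'neg': stack = [-3] (depth 1)
After 'neg': stack = [3] (depth 1)
After 'dup': stack = [3, 3] (depth 2)
After 'push 19': stack = [3, 3, 19] (depth 3)
After 'add': stack = [3, 22] (depth 2)
After 'push 3': stack = [3, 22, 3] (depth 3)
After 'rot': stack = [22, 3, 3] (depth 3)
After 'div': stack = [22, 1] (depth 2)
After 'sub': stack = [21] (depth 1)
After 'neg': stack = [-21] (depth 1)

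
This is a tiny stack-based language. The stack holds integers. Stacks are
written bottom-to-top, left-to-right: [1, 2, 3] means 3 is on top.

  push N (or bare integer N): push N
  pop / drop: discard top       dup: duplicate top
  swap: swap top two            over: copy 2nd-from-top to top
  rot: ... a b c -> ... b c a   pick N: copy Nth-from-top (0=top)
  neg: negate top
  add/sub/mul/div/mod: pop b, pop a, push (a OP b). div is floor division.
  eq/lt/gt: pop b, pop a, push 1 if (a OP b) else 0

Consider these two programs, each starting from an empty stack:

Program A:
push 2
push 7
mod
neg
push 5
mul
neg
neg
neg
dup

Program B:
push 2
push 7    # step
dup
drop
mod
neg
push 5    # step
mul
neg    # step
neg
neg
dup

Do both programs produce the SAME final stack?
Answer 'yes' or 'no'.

Program A trace:
  After 'push 2': [2]
  After 'push 7': [2, 7]
  After 'mod': [2]
  After 'neg': [-2]
  After 'push 5': [-2, 5]
  After 'mul': [-10]
  After 'neg': [10]
  After 'neg': [-10]
  After 'neg': [10]
  After 'dup': [10, 10]
Program A final stack: [10, 10]

Program B trace:
  After 'push 2': [2]
  After 'push 7': [2, 7]
  After 'dup': [2, 7, 7]
  After 'drop': [2, 7]
  After 'mod': [2]
  After 'neg': [-2]
  After 'push 5': [-2, 5]
  After 'mul': [-10]
  After 'neg': [10]
  After 'neg': [-10]
  After 'neg': [10]
  After 'dup': [10, 10]
Program B final stack: [10, 10]
Same: yes

Answer: yes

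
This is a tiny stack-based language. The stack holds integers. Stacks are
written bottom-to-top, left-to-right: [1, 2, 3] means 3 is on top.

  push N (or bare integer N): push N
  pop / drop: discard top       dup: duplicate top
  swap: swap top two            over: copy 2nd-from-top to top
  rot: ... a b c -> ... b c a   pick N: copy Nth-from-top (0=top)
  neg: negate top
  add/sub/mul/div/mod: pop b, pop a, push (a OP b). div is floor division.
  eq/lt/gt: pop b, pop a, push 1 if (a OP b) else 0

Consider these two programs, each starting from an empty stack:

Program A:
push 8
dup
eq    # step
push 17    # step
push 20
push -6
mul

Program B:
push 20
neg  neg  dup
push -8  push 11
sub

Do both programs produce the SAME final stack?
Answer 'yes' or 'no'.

Answer: no

Derivation:
Program A trace:
  After 'push 8': [8]
  After 'dup': [8, 8]
  After 'eq': [1]
  After 'push 17': [1, 17]
  After 'push 20': [1, 17, 20]
  After 'push -6': [1, 17, 20, -6]
  After 'mul': [1, 17, -120]
Program A final stack: [1, 17, -120]

Program B trace:
  After 'push 20': [20]
  After 'neg': [-20]
  After 'neg': [20]
  After 'dup': [20, 20]
  After 'push -8': [20, 20, -8]
  After 'push 11': [20, 20, -8, 11]
  After 'sub': [20, 20, -19]
Program B final stack: [20, 20, -19]
Same: no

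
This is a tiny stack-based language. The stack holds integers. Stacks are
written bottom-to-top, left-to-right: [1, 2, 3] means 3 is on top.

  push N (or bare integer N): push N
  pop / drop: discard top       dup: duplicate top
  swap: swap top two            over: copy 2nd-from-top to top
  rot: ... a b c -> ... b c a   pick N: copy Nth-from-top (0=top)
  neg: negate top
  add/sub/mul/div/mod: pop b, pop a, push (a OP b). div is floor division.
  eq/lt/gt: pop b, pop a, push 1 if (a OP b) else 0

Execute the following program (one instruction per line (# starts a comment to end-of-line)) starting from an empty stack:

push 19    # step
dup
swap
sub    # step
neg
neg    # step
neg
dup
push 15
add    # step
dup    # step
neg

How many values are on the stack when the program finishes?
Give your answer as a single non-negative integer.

Answer: 3

Derivation:
After 'push 19': stack = [19] (depth 1)
After 'dup': stack = [19, 19] (depth 2)
After 'swap': stack = [19, 19] (depth 2)
After 'sub': stack = [0] (depth 1)
After 'neg': stack = [0] (depth 1)
After 'neg': stack = [0] (depth 1)
After 'neg': stack = [0] (depth 1)
After 'dup': stack = [0, 0] (depth 2)
After 'push 15': stack = [0, 0, 15] (depth 3)
After 'add': stack = [0, 15] (depth 2)
After 'dup': stack = [0, 15, 15] (depth 3)
After 'neg': stack = [0, 15, -15] (depth 3)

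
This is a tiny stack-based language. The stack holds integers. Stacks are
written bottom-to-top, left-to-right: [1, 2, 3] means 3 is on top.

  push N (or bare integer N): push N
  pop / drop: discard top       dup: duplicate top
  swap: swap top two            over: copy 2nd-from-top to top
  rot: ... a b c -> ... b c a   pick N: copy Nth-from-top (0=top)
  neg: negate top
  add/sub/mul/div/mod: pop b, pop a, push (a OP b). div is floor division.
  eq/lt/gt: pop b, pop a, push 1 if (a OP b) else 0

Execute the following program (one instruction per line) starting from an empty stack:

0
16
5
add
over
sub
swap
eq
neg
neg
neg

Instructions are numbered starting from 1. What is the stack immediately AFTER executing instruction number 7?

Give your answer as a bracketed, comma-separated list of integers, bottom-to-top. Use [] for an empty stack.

Answer: [21, 0]

Derivation:
Step 1 ('0'): [0]
Step 2 ('16'): [0, 16]
Step 3 ('5'): [0, 16, 5]
Step 4 ('add'): [0, 21]
Step 5 ('over'): [0, 21, 0]
Step 6 ('sub'): [0, 21]
Step 7 ('swap'): [21, 0]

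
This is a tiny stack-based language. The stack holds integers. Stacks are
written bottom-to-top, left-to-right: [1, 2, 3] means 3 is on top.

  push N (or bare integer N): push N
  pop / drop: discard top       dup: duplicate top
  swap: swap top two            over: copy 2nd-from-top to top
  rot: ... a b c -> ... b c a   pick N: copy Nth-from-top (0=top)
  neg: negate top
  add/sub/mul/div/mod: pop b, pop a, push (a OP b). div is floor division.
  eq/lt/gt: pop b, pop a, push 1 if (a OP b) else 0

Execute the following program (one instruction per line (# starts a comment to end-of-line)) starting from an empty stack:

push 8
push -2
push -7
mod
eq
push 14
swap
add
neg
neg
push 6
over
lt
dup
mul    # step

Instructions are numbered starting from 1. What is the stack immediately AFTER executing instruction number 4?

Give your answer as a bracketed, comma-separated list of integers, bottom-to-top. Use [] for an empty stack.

Step 1 ('push 8'): [8]
Step 2 ('push -2'): [8, -2]
Step 3 ('push -7'): [8, -2, -7]
Step 4 ('mod'): [8, -2]

Answer: [8, -2]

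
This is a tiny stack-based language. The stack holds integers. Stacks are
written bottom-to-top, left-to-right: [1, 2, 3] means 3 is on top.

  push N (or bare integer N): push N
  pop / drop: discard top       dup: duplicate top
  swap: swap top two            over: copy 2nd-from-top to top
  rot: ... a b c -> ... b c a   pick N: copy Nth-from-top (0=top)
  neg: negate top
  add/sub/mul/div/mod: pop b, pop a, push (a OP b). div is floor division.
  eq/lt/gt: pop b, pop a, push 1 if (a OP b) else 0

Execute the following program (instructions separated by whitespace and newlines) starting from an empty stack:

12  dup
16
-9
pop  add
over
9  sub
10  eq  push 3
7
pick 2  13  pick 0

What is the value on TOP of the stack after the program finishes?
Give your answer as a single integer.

After 'push 12': [12]
After 'dup': [12, 12]
After 'push 16': [12, 12, 16]
After 'push -9': [12, 12, 16, -9]
After 'pop': [12, 12, 16]
After 'add': [12, 28]
After 'over': [12, 28, 12]
After 'push 9': [12, 28, 12, 9]
After 'sub': [12, 28, 3]
After 'push 10': [12, 28, 3, 10]
After 'eq': [12, 28, 0]
After 'push 3': [12, 28, 0, 3]
After 'push 7': [12, 28, 0, 3, 7]
After 'pick 2': [12, 28, 0, 3, 7, 0]
After 'push 13': [12, 28, 0, 3, 7, 0, 13]
After 'pick 0': [12, 28, 0, 3, 7, 0, 13, 13]

Answer: 13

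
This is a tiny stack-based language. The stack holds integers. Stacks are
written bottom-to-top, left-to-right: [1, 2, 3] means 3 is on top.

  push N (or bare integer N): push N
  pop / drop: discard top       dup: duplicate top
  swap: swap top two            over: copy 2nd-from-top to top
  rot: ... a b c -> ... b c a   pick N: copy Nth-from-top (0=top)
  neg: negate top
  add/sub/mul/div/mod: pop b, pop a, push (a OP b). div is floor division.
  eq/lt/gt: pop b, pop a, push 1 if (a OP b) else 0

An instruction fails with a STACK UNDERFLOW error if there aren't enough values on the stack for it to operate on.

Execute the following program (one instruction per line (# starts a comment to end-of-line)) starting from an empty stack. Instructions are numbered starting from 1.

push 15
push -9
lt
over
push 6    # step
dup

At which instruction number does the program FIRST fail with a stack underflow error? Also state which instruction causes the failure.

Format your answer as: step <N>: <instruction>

Step 1 ('push 15'): stack = [15], depth = 1
Step 2 ('push -9'): stack = [15, -9], depth = 2
Step 3 ('lt'): stack = [0], depth = 1
Step 4 ('over'): needs 2 value(s) but depth is 1 — STACK UNDERFLOW

Answer: step 4: over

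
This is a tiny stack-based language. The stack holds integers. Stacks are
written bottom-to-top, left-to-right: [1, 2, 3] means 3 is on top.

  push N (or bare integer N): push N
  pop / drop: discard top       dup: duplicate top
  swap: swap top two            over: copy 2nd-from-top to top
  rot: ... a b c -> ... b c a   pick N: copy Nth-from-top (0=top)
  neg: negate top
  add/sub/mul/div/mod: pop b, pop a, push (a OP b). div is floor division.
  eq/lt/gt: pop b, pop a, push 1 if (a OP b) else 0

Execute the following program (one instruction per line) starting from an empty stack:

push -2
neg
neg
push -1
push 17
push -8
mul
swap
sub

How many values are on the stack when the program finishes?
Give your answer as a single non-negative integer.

Answer: 2

Derivation:
After 'push -2': stack = [-2] (depth 1)
After 'neg': stack = [2] (depth 1)
After 'neg': stack = [-2] (depth 1)
After 'push -1': stack = [-2, -1] (depth 2)
After 'push 17': stack = [-2, -1, 17] (depth 3)
After 'push -8': stack = [-2, -1, 17, -8] (depth 4)
After 'mul': stack = [-2, -1, -136] (depth 3)
After 'swap': stack = [-2, -136, -1] (depth 3)
After 'sub': stack = [-2, -135] (depth 2)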